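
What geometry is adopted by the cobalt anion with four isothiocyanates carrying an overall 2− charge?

Summing ligand charges against the −2 overall charge gives an oxidation state of +2 for cobalt.
Co sits in group 9, so the d-electron count is 9 − 2 = 7.
Coordination number: 4.
Isothiocyanate is a weak-field ligand.
For a high-spin 3d d⁷ ion with weak-field ligands the small Δₜ gives little square-planar CFSE advantage, so four ligands adopt the sterically favoured tetrahedral geometry.

tetrahedral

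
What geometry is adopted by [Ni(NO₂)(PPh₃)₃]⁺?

Ligand charges: each nitro (N-bound nitrite) is −1; triphenylphosphine is neutral. With an overall charge of +1 the nickel centre must be in the +2 oxidation state.
Ni sits in group 10, so the d-electron count is 10 − 2 = 8.
With 4 monodentate ligands the coordination number is 4.
Nitro (N-bound nitrite) and triphenylphosphine are strong-field ligands (high in the spectrochemical series).
A 3d d⁸ ion with strong-field ligands gains enough CFSE to favour square planar over tetrahedral.

square planar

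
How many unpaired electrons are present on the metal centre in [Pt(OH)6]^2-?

0

Ligand charges: each hydroxide is −1. With an overall charge of −2 the platinum centre must be in the +4 oxidation state.
Pt sits in group 10, so the d-electron count is 10 − 4 = 6.
The spin state decides the count: a 5d ion has a large Δₒ and is invariably low-spin.
An octahedral low-spin d⁶ ion is t₂g⁶e_g⁰, giving 0 unpaired electrons.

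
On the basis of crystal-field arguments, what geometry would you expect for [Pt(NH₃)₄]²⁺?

square planar

Summing ligand charges against the +2 overall charge gives an oxidation state of +2 for platinum.
Group 10 minus oxidation state 2 gives a d⁸ configuration.
Coordination number: 4.
A 5d d⁸ ion has a large crystal-field splitting; square planar leaves the high-energy d_{x²−y²} orbital empty and maximises CFSE.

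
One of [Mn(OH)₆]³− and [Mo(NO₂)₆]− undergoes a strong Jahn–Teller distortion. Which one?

[Mn(OH)₆]³−

[Mn(OH)₆]³−: Each hydroxide is −1; balancing the −3 overall charge requires Mn(III). Group 7 minus oxidation state 3 gives a d⁴ configuration. Hydroxide is a weak-field ligand for a first-row metal, so the complex is high-spin. The t₂g³e_g¹ (high-spin) configuration has an unevenly filled e_g set; the Jahn–Teller theorem predicts a tetragonal distortion (typically axial elongation) to lift the degeneracy.
[Mo(NO₂)₆]−: Each nitro (N-bound nitrite) is −1; balancing the −1 overall charge requires Mo(V). Molybdenum is a group-6 element; Mo(V) is therefore d¹. The d¹ configuration leaves the e_g set evenly filled (or empty) — no strong Jahn–Teller driving force.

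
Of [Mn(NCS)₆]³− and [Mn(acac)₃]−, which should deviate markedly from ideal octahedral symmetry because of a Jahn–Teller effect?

[Mn(NCS)₆]³−

[Mn(NCS)₆]³−: Each isothiocyanate is −1; balancing the −3 overall charge requires Mn(III). Mn sits in group 7, so the d-electron count is 7 − 3 = 4. Isothiocyanate is a weak-field ligand for a first-row metal, so the complex is high-spin. The t₂g³e_g¹ (high-spin) configuration has an unevenly filled e_g set; the Jahn–Teller theorem predicts a tetragonal distortion (typically axial elongation) to lift the degeneracy.
[Mn(acac)₃]−: Ligand charges: each acetylacetonate is −1. With an overall charge of −1 the manganese centre must be in the +2 oxidation state. Mn sits in group 7, so the d-electron count is 7 − 2 = 5. Acetylacetonate is a weak-field ligand for a first-row metal, so the complex is high-spin. The d⁵ configuration leaves the e_g set evenly filled (or empty) — no strong Jahn–Teller driving force.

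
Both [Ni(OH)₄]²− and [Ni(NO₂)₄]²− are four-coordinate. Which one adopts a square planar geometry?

For [Ni(OH)₄]²−: Summing ligand charges against the −2 overall charge gives an oxidation state of +2 for nickel. Nickel is a group-10 element; Ni(II) is therefore d⁸. Hydroxide is a weak-field ligand. With weak-field ligands the CFSE gain from square planar is small, so a 3d d⁸ ion takes the sterically preferred tetrahedral geometry. → tetrahedral.
For [Ni(NO₂)₄]²−: Summing ligand charges against the −2 overall charge gives an oxidation state of +2 for nickel. Nickel is a group-10 element; Ni(II) is therefore d⁸. Nitro (N-bound nitrite) is a strong-field ligand (high in the spectrochemical series). A 3d d⁸ ion with strong-field ligands gains enough CFSE to favour square planar over tetrahedral. → square planar.

[Ni(NO₂)₄]²−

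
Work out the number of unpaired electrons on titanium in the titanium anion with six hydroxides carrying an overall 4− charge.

2

Ligand charges: each hydroxide is −1. With an overall charge of −4 the titanium centre must be in the +2 oxidation state.
Ti sits in group 4, so the d-electron count is 4 − 2 = 2.
In an octahedral field the d² configuration is t₂g²e_g⁰ (only one arrangement possible), giving 2 unpaired electrons.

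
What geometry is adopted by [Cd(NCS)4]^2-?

tetrahedral

Each isothiocyanate is −1; balancing the −2 overall charge requires Cd(II).
Cd sits in group 12, so the d-electron count is 12 − 2 = 10.
With 4 monodentate ligands the coordination number is 4.
A d¹⁰ ion has no crystal-field stabilisation preference between square planar and tetrahedral, so four ligands adopt the sterically favoured tetrahedral geometry.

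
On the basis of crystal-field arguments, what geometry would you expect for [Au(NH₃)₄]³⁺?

square planar

Ligand charges: ammonia is neutral. With an overall charge of +3 the gold centre must be in the +3 oxidation state.
Group 11 minus oxidation state 3 gives a d⁸ configuration.
Coordination number: 4.
A 5d d⁸ ion has a large crystal-field splitting; square planar leaves the high-energy d_{x²−y²} orbital empty and maximises CFSE.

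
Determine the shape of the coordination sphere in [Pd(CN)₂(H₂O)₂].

Summing ligand charges against the 0 overall charge gives an oxidation state of +2 for palladium.
Group 10 minus oxidation state 2 gives a d⁸ configuration.
Coordination number: 4.
A 4d d⁸ ion has a large crystal-field splitting; square planar leaves the high-energy d_{x²−y²} orbital empty and maximises CFSE.

square planar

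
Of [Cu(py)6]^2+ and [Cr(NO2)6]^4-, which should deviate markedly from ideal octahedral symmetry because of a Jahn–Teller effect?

[Cu(py)6]^2+

[Cu(py)6]^2+: Summing ligand charges against the +2 overall charge gives an oxidation state of +2 for copper. Cu sits in group 11, so the d-electron count is 11 − 2 = 9. The t₂g⁶e_g³ configuration has an unevenly filled e_g set; the Jahn–Teller theorem predicts a tetragonal distortion (typically axial elongation) to lift the degeneracy.
[Cr(NO2)6]^4-: Each nitro (N-bound nitrite) is −1; balancing the −4 overall charge requires Cr(II). Group 6 minus oxidation state 2 gives a d⁴ configuration. Nitro (N-bound nitrite) is a strong-field ligand (high in the spectrochemical series) for a first-row metal, so the complex is low-spin. The d⁴ configuration leaves the e_g set evenly filled (or empty) — no strong Jahn–Teller driving force.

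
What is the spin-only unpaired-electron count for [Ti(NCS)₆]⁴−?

Summing ligand charges against the −4 overall charge gives an oxidation state of +2 for titanium.
Group 4 minus oxidation state 2 gives a d² configuration.
In an octahedral field the d² configuration is t₂g²e_g⁰ (only one arrangement possible), giving 2 unpaired electrons.

2 unpaired electrons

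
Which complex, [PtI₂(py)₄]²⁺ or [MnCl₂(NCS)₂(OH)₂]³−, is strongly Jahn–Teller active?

[MnCl₂(NCS)₂(OH)₂]³−

[PtI₂(py)₄]²⁺: Each iodide is −1; pyridine is neutral; balancing the +2 overall charge requires Pt(IV). Platinum is a group-10 element; Pt(IV) is therefore d⁶. A 5d ion has a large Δₒ and is invariably low-spin. The d⁶ configuration leaves the e_g set evenly filled (or empty) — no strong Jahn–Teller driving force.
[MnCl₂(NCS)₂(OH)₂]³−: Each chloride is −1; each isothiocyanate is −1; each hydroxide is −1; balancing the −3 overall charge requires Mn(III). Manganese is a group-7 element; Mn(III) is therefore d⁴. Chloride, hydroxide, and isothiocyanate are weak-field ligands for a first-row metal, so the complex is high-spin. The t₂g³e_g¹ (high-spin) configuration has an unevenly filled e_g set; the Jahn–Teller theorem predicts a tetragonal distortion (typically axial elongation) to lift the degeneracy.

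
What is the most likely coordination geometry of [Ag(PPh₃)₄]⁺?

tetrahedral

Ligand charges: triphenylphosphine is neutral. With an overall charge of +1 the silver centre must be in the +1 oxidation state.
Silver is a group-11 element; Ag(I) is therefore d¹⁰.
Coordination number: 4.
A d¹⁰ ion has no crystal-field stabilisation preference between square planar and tetrahedral, so four ligands adopt the sterically favoured tetrahedral geometry.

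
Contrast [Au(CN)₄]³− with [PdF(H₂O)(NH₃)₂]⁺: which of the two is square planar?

For [Au(CN)₄]³−: Ligand charges: each cyanide is −1. With an overall charge of −3 the gold centre must be in the +1 oxidation state. Group 11 minus oxidation state 1 gives a d¹⁰ configuration. A d¹⁰ ion has no crystal-field stabilisation preference between square planar and tetrahedral, so four ligands adopt the sterically favoured tetrahedral geometry. → tetrahedral.
For [PdF(H₂O)(NH₃)₂]⁺: Each fluoride is −1; water is neutral; ammonia is neutral; balancing the +1 overall charge requires Pd(II). Group 10 minus oxidation state 2 gives a d⁸ configuration. A 4d d⁸ ion has a large crystal-field splitting; square planar leaves the high-energy d_{x²−y²} orbital empty and maximises CFSE. → square planar.

[PdF(H₂O)(NH₃)₂]⁺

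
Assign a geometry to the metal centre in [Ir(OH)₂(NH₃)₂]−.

square planar

Summing ligand charges against the −1 overall charge gives an oxidation state of +1 for iridium.
Ir sits in group 9, so the d-electron count is 9 − 1 = 8.
With 4 monodentate ligands the coordination number is 4.
A 5d d⁸ ion has a large crystal-field splitting; square planar leaves the high-energy d_{x²−y²} orbital empty and maximises CFSE.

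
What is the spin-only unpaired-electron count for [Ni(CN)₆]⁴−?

2

Ligand charges: each cyanide is −1. With an overall charge of −4 the nickel centre must be in the +2 oxidation state.
Group 10 minus oxidation state 2 gives a d⁸ configuration.
In an octahedral field the d⁸ configuration is t₂g⁶e_g² (only one arrangement possible), giving 2 unpaired electrons.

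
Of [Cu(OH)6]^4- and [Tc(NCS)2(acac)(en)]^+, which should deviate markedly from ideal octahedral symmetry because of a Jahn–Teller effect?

[Cu(OH)6]^4-

[Cu(OH)6]^4-: Summing ligand charges against the −4 overall charge gives an oxidation state of +2 for copper. Group 11 minus oxidation state 2 gives a d⁹ configuration. The t₂g⁶e_g³ configuration has an unevenly filled e_g set; the Jahn–Teller theorem predicts a tetragonal distortion (typically axial elongation) to lift the degeneracy.
[Tc(NCS)2(acac)(en)]^+: Summing ligand charges against the +1 overall charge gives an oxidation state of +4 for technetium. Tc sits in group 7, so the d-electron count is 7 − 4 = 3. The d³ configuration leaves the e_g set evenly filled (or empty) — no strong Jahn–Teller driving force.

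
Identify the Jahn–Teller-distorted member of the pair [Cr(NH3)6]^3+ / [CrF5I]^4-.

[CrF5I]^4-

[Cr(NH3)6]^3+: Ammonia is neutral; balancing the +3 overall charge requires Cr(III). Group 6 minus oxidation state 3 gives a d³ configuration. The d³ configuration leaves the e_g set evenly filled (or empty) — no strong Jahn–Teller driving force.
[CrF5I]^4-: Ligand charges: each fluoride is −1; each iodide is −1. With an overall charge of −4 the chromium centre must be in the +2 oxidation state. Chromium is a group-6 element; Cr(II) is therefore d⁴. Fluoride and iodide are weak-field ligands for a first-row metal, so the complex is high-spin. The t₂g³e_g¹ (high-spin) configuration has an unevenly filled e_g set; the Jahn–Teller theorem predicts a tetragonal distortion (typically axial elongation) to lift the degeneracy.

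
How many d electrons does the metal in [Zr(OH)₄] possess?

Ligand charges: each hydroxide is −1. With an overall charge of 0 the zirconium centre must be in the +4 oxidation state.
Group 4 minus oxidation state 4 gives a d⁰ configuration.

d⁰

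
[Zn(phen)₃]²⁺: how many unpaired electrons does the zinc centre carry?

0

Ligand charges: 1,10-phenanthroline is neutral. With an overall charge of +2 the zinc centre must be in the +2 oxidation state.
Group 12 minus oxidation state 2 gives a d¹⁰ configuration.
Counting donor atoms: 3×1,10-phenanthroline (bidentate) → 6 donors. Coordination number = 6.
In an octahedral field the d¹⁰ configuration is t₂g⁶e_g⁴, giving 0 unpaired electrons.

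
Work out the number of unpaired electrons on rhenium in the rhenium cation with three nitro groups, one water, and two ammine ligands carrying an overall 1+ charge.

3

Summing ligand charges against the +1 overall charge gives an oxidation state of +4 for rhenium.
Re sits in group 7, so the d-electron count is 7 − 4 = 3.
In an octahedral field the d³ configuration is t₂g³e_g⁰ (only one arrangement possible), giving 3 unpaired electrons.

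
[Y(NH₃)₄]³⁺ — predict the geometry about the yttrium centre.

tetrahedral

Summing ligand charges against the +3 overall charge gives an oxidation state of +3 for yttrium.
Group 3 minus oxidation state 3 gives a d⁰ configuration.
Coordination number: 4.
A d⁰ ion has no crystal-field stabilisation preference between square planar and tetrahedral, so four ligands adopt the sterically favoured tetrahedral geometry.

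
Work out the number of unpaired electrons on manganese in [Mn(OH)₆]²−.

Ligand charges: each hydroxide is −1. With an overall charge of −2 the manganese centre must be in the +4 oxidation state.
Mn sits in group 7, so the d-electron count is 7 − 4 = 3.
In an octahedral field the d³ configuration is t₂g³e_g⁰ (only one arrangement possible), giving 3 unpaired electrons.

3 unpaired electrons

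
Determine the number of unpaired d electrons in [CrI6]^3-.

3 unpaired electrons

Summing ligand charges against the −3 overall charge gives an oxidation state of +3 for chromium.
Group 6 minus oxidation state 3 gives a d³ configuration.
In an octahedral field the d³ configuration is t₂g³e_g⁰ (only one arrangement possible), giving 3 unpaired electrons.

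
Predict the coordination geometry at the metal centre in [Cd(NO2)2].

Each nitro (N-bound nitrite) is −1; balancing the 0 overall charge requires Cd(II).
Group 12 minus oxidation state 2 gives a d¹⁰ configuration.
With 2 monodentate ligands the coordination number is 2.
A d¹⁰ ion with only two ligands adopts a linear arrangement (sp hybridisation; no CFSE preference).

linear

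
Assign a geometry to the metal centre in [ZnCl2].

linear

Summing ligand charges against the 0 overall charge gives an oxidation state of +2 for zinc.
Zn sits in group 12, so the d-electron count is 12 − 2 = 10.
Coordination number: 2.
A d¹⁰ ion with only two ligands adopts a linear arrangement (sp hybridisation; no CFSE preference).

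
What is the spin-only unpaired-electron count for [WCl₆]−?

Summing ligand charges against the −1 overall charge gives an oxidation state of +5 for tungsten.
Group 6 minus oxidation state 5 gives a d¹ configuration.
In an octahedral field the d¹ configuration is t₂g¹e_g⁰ (only one arrangement possible), giving 1 unpaired electron.

1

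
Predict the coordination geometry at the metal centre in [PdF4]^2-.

square planar

Each fluoride is −1; balancing the −2 overall charge requires Pd(II).
Group 10 minus oxidation state 2 gives a d⁸ configuration.
With 4 monodentate ligands the coordination number is 4.
A 4d d⁸ ion has a large crystal-field splitting; square planar leaves the high-energy d_{x²−y²} orbital empty and maximises CFSE.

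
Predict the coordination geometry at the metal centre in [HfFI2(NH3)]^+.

Ligand charges: each fluoride is −1; each iodide is −1; ammonia is neutral. With an overall charge of +1 the hafnium centre must be in the +4 oxidation state.
Hafnium is a group-4 element; Hf(IV) is therefore d⁰.
With 4 monodentate ligands the coordination number is 4.
A d⁰ ion has no crystal-field stabilisation preference between square planar and tetrahedral, so four ligands adopt the sterically favoured tetrahedral geometry.

tetrahedral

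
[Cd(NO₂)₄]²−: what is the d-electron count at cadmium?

Ligand charges: each nitro (N-bound nitrite) is −1. With an overall charge of −2 the cadmium centre must be in the +2 oxidation state.
Cd sits in group 12, so the d-electron count is 12 − 2 = 10.

d¹⁰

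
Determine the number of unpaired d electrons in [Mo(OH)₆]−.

Each hydroxide is −1; balancing the −1 overall charge requires Mo(V).
Mo sits in group 6, so the d-electron count is 6 − 5 = 1.
In an octahedral field the d¹ configuration is t₂g¹e_g⁰ (only one arrangement possible), giving 1 unpaired electron.

1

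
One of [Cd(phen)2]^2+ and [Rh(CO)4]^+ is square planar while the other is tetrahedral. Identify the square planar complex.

[Rh(CO)4]^+

For [Cd(phen)2]^2+: Ligand charges: 1,10-phenanthroline is neutral. With an overall charge of +2 the cadmium centre must be in the +2 oxidation state. Cd sits in group 12, so the d-electron count is 12 − 2 = 10. A d¹⁰ ion has no crystal-field stabilisation preference between square planar and tetrahedral, so four ligands adopt the sterically favoured tetrahedral geometry. → tetrahedral.
For [Rh(CO)4]^+: Summing ligand charges against the +1 overall charge gives an oxidation state of +1 for rhodium. Rhodium is a group-9 element; Rh(I) is therefore d⁸. A 4d d⁸ ion has a large crystal-field splitting; square planar leaves the high-energy d_{x²−y²} orbital empty and maximises CFSE. → square planar.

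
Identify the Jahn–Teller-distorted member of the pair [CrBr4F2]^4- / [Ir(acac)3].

[CrBr4F2]^4-

[CrBr4F2]^4-: Summing ligand charges against the −4 overall charge gives an oxidation state of +2 for chromium. Cr sits in group 6, so the d-electron count is 6 − 2 = 4. Bromide and fluoride are weak-field ligands for a first-row metal, so the complex is high-spin. The t₂g³e_g¹ (high-spin) configuration has an unevenly filled e_g set; the Jahn–Teller theorem predicts a tetragonal distortion (typically axial elongation) to lift the degeneracy.
[Ir(acac)3]: Summing ligand charges against the 0 overall charge gives an oxidation state of +3 for iridium. Group 9 minus oxidation state 3 gives a d⁶ configuration. A 5d ion has a large Δₒ and is invariably low-spin. The d⁶ configuration leaves the e_g set evenly filled (or empty) — no strong Jahn–Teller driving force.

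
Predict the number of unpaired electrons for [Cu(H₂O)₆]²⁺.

Summing ligand charges against the +2 overall charge gives an oxidation state of +2 for copper.
Group 11 minus oxidation state 2 gives a d⁹ configuration.
In an octahedral field the d⁹ configuration is t₂g⁶e_g³ (only one arrangement possible), giving 1 unpaired electron.

1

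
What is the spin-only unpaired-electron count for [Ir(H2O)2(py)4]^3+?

0 unpaired electrons

Summing ligand charges against the +3 overall charge gives an oxidation state of +3 for iridium.
Ir sits in group 9, so the d-electron count is 9 − 3 = 6.
The spin state decides the count: a 5d ion has a large Δₒ and is invariably low-spin.
An octahedral low-spin d⁶ ion is t₂g⁶e_g⁰, giving 0 unpaired electrons.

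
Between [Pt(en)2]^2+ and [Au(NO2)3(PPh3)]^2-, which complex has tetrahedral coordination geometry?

For [Pt(en)2]^2+: Summing ligand charges against the +2 overall charge gives an oxidation state of +2 for platinum. Group 10 minus oxidation state 2 gives a d⁸ configuration. A 5d d⁸ ion has a large crystal-field splitting; square planar leaves the high-energy d_{x²−y²} orbital empty and maximises CFSE. → square planar.
For [Au(NO2)3(PPh3)]^2-: Each nitro (N-bound nitrite) is −1; triphenylphosphine is neutral; balancing the −2 overall charge requires Au(I). Group 11 minus oxidation state 1 gives a d¹⁰ configuration. A d¹⁰ ion has no crystal-field stabilisation preference between square planar and tetrahedral, so four ligands adopt the sterically favoured tetrahedral geometry. → tetrahedral.

[Au(NO2)3(PPh3)]^2-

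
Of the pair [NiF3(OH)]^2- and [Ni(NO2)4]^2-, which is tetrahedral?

For [NiF3(OH)]^2-: Summing ligand charges against the −2 overall charge gives an oxidation state of +2 for nickel. Group 10 minus oxidation state 2 gives a d⁸ configuration. Fluoride and hydroxide are weak-field ligands. With weak-field ligands the CFSE gain from square planar is small, so a 3d d⁸ ion takes the sterically preferred tetrahedral geometry. → tetrahedral.
For [Ni(NO2)4]^2-: Ligand charges: each nitro (N-bound nitrite) is −1. With an overall charge of −2 the nickel centre must be in the +2 oxidation state. Group 10 minus oxidation state 2 gives a d⁸ configuration. Nitro (N-bound nitrite) is a strong-field ligand (high in the spectrochemical series). A 3d d⁸ ion with strong-field ligands gains enough CFSE to favour square planar over tetrahedral. → square planar.

[NiF3(OH)]^2-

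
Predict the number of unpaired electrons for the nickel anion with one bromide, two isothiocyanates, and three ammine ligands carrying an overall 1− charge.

2 unpaired electrons

Ligand charges: each bromide is −1; each isothiocyanate is −1; ammonia is neutral. With an overall charge of −1 the nickel centre must be in the +2 oxidation state.
Nickel is a group-10 element; Ni(II) is therefore d⁸.
In an octahedral field the d⁸ configuration is t₂g⁶e_g² (only one arrangement possible), giving 2 unpaired electrons.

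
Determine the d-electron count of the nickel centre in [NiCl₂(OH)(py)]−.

d⁸

Summing ligand charges against the −1 overall charge gives an oxidation state of +2 for nickel.
Ni sits in group 10, so the d-electron count is 10 − 2 = 8.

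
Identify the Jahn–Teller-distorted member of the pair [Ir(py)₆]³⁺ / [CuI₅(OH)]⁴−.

[Ir(py)₆]³⁺: Ligand charges: pyridine is neutral. With an overall charge of +3 the iridium centre must be in the +3 oxidation state. Ir sits in group 9, so the d-electron count is 9 − 3 = 6. A 5d ion has a large Δₒ and is invariably low-spin. The d⁶ configuration leaves the e_g set evenly filled (or empty) — no strong Jahn–Teller driving force.
[CuI₅(OH)]⁴−: Ligand charges: each iodide is −1; each hydroxide is −1. With an overall charge of −4 the copper centre must be in the +2 oxidation state. Group 11 minus oxidation state 2 gives a d⁹ configuration. The t₂g⁶e_g³ configuration has an unevenly filled e_g set; the Jahn–Teller theorem predicts a tetragonal distortion (typically axial elongation) to lift the degeneracy.

[CuI₅(OH)]⁴−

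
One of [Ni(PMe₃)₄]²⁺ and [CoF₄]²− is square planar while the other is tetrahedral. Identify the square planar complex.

For [Ni(PMe₃)₄]²⁺: Ligand charges: trimethylphosphine is neutral. With an overall charge of +2 the nickel centre must be in the +2 oxidation state. Nickel is a group-10 element; Ni(II) is therefore d⁸. Trimethylphosphine is a strong-field ligand (high in the spectrochemical series). A 3d d⁸ ion with strong-field ligands gains enough CFSE to favour square planar over tetrahedral. → square planar.
For [CoF₄]²−: Ligand charges: each fluoride is −1. With an overall charge of −2 the cobalt centre must be in the +2 oxidation state. Group 9 minus oxidation state 2 gives a d⁷ configuration. For a high-spin 3d d⁷ ion with weak-field ligands the small Δₜ gives little square-planar CFSE advantage, so four ligands adopt the sterically favoured tetrahedral geometry. → tetrahedral.

[Ni(PMe₃)₄]²⁺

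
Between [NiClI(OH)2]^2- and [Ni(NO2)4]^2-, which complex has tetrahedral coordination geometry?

[NiClI(OH)2]^2-

For [NiClI(OH)2]^2-: Ligand charges: each chloride is −1; each iodide is −1; each hydroxide is −1. With an overall charge of −2 the nickel centre must be in the +2 oxidation state. Nickel is a group-10 element; Ni(II) is therefore d⁸. Chloride, hydroxide, and iodide are weak-field ligands. With weak-field ligands the CFSE gain from square planar is small, so a 3d d⁸ ion takes the sterically preferred tetrahedral geometry. → tetrahedral.
For [Ni(NO2)4]^2-: Ligand charges: each nitro (N-bound nitrite) is −1. With an overall charge of −2 the nickel centre must be in the +2 oxidation state. Group 10 minus oxidation state 2 gives a d⁸ configuration. Nitro (N-bound nitrite) is a strong-field ligand (high in the spectrochemical series). A 3d d⁸ ion with strong-field ligands gains enough CFSE to favour square planar over tetrahedral. → square planar.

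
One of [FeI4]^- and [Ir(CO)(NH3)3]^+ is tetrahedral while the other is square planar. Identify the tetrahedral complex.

For [FeI4]^-: Summing ligand charges against the −1 overall charge gives an oxidation state of +3 for iron. Iron is a group-8 element; Fe(III) is therefore d⁵. A high-spin d⁵ ion has zero CFSE in either geometry, so four ligands adopt the sterically favoured tetrahedral geometry. → tetrahedral.
For [Ir(CO)(NH3)3]^+: Ligand charges: carbonyl is neutral; ammonia is neutral. With an overall charge of +1 the iridium centre must be in the +1 oxidation state. Group 9 minus oxidation state 1 gives a d⁸ configuration. A 5d d⁸ ion has a large crystal-field splitting; square planar leaves the high-energy d_{x²−y²} orbital empty and maximises CFSE. → square planar.

[FeI4]^-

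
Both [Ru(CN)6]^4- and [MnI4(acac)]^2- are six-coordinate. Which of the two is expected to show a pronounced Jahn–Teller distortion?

[MnI4(acac)]^2-

[Ru(CN)6]^4-: Ligand charges: each cyanide is −1. With an overall charge of −4 the ruthenium centre must be in the +2 oxidation state. Ru sits in group 8, so the d-electron count is 8 − 2 = 6. A 4d ion has a large Δₒ and is invariably low-spin. The d⁶ configuration leaves the e_g set evenly filled (or empty) — no strong Jahn–Teller driving force.
[MnI4(acac)]^2-: Ligand charges: each iodide is −1; each acetylacetonate is −1. With an overall charge of −2 the manganese centre must be in the +3 oxidation state. Manganese is a group-7 element; Mn(III) is therefore d⁴. Acetylacetonate and iodide are weak-field ligands for a first-row metal, so the complex is high-spin. The t₂g³e_g¹ (high-spin) configuration has an unevenly filled e_g set; the Jahn–Teller theorem predicts a tetragonal distortion (typically axial elongation) to lift the degeneracy.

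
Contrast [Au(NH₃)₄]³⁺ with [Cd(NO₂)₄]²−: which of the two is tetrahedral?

[Cd(NO₂)₄]²−

For [Au(NH₃)₄]³⁺: Ligand charges: ammonia is neutral. With an overall charge of +3 the gold centre must be in the +3 oxidation state. Group 11 minus oxidation state 3 gives a d⁸ configuration. A 5d d⁸ ion has a large crystal-field splitting; square planar leaves the high-energy d_{x²−y²} orbital empty and maximises CFSE. → square planar.
For [Cd(NO₂)₄]²−: Summing ligand charges against the −2 overall charge gives an oxidation state of +2 for cadmium. Group 12 minus oxidation state 2 gives a d¹⁰ configuration. A d¹⁰ ion has no crystal-field stabilisation preference between square planar and tetrahedral, so four ligands adopt the sterically favoured tetrahedral geometry. → tetrahedral.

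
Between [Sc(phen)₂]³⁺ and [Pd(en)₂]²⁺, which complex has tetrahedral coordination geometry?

[Sc(phen)₂]³⁺

For [Sc(phen)₂]³⁺: 1,10-phenanthroline is neutral; balancing the +3 overall charge requires Sc(III). Sc sits in group 3, so the d-electron count is 3 − 3 = 0. A d⁰ ion has no crystal-field stabilisation preference between square planar and tetrahedral, so four ligands adopt the sterically favoured tetrahedral geometry. → tetrahedral.
For [Pd(en)₂]²⁺: Summing ligand charges against the +2 overall charge gives an oxidation state of +2 for palladium. Group 10 minus oxidation state 2 gives a d⁸ configuration. A 4d d⁸ ion has a large crystal-field splitting; square planar leaves the high-energy d_{x²−y²} orbital empty and maximises CFSE. → square planar.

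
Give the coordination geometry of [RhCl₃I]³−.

Ligand charges: each chloride is −1; each iodide is −1. With an overall charge of −3 the rhodium centre must be in the +1 oxidation state.
Rhodium is a group-9 element; Rh(I) is therefore d⁸.
With 4 monodentate ligands the coordination number is 4.
A 4d d⁸ ion has a large crystal-field splitting; square planar leaves the high-energy d_{x²−y²} orbital empty and maximises CFSE.

square planar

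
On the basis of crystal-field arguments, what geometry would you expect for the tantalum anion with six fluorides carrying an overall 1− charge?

Each fluoride is −1; balancing the −1 overall charge requires Ta(V).
Tantalum is a group-5 element; Ta(V) is therefore d⁰.
Coordination number: 6.
Six donors around a single metal centre give an octahedral coordination sphere.

octahedral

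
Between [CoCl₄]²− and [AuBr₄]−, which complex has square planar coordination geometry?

For [CoCl₄]²−: Summing ligand charges against the −2 overall charge gives an oxidation state of +2 for cobalt. Co sits in group 9, so the d-electron count is 9 − 2 = 7. For a high-spin 3d d⁷ ion with weak-field ligands the small Δₜ gives little square-planar CFSE advantage, so four ligands adopt the sterically favoured tetrahedral geometry. → tetrahedral.
For [AuBr₄]−: Ligand charges: each bromide is −1. With an overall charge of −1 the gold centre must be in the +3 oxidation state. Au sits in group 11, so the d-electron count is 11 − 3 = 8. A 5d d⁸ ion has a large crystal-field splitting; square planar leaves the high-energy d_{x²−y²} orbital empty and maximises CFSE. → square planar.

[AuBr₄]−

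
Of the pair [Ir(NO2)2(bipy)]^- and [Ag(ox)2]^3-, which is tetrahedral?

For [Ir(NO2)2(bipy)]^-: Each nitro (N-bound nitrite) is −1; 2,2′-bipyridine is neutral; balancing the −1 overall charge requires Ir(I). Group 9 minus oxidation state 1 gives a d⁸ configuration. A 5d d⁸ ion has a large crystal-field splitting; square planar leaves the high-energy d_{x²−y²} orbital empty and maximises CFSE. → square planar.
For [Ag(ox)2]^3-: Each oxalate is −2; balancing the −3 overall charge requires Ag(I). Group 11 minus oxidation state 1 gives a d¹⁰ configuration. A d¹⁰ ion has no crystal-field stabilisation preference between square planar and tetrahedral, so four ligands adopt the sterically favoured tetrahedral geometry. → tetrahedral.

[Ag(ox)2]^3-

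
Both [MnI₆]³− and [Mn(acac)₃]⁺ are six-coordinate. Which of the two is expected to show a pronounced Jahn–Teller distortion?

[MnI₆]³−: Ligand charges: each iodide is −1. With an overall charge of −3 the manganese centre must be in the +3 oxidation state. Manganese is a group-7 element; Mn(III) is therefore d⁴. Iodide is a weak-field ligand for a first-row metal, so the complex is high-spin. The t₂g³e_g¹ (high-spin) configuration has an unevenly filled e_g set; the Jahn–Teller theorem predicts a tetragonal distortion (typically axial elongation) to lift the degeneracy.
[Mn(acac)₃]⁺: Each acetylacetonate is −1; balancing the +1 overall charge requires Mn(IV). Mn sits in group 7, so the d-electron count is 7 − 4 = 3. The d³ configuration leaves the e_g set evenly filled (or empty) — no strong Jahn–Teller driving force.

[MnI₆]³−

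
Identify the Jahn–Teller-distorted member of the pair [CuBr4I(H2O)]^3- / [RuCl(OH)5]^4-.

[CuBr4I(H2O)]^3-

[CuBr4I(H2O)]^3-: Summing ligand charges against the −3 overall charge gives an oxidation state of +2 for copper. Cu sits in group 11, so the d-electron count is 11 − 2 = 9. The t₂g⁶e_g³ configuration has an unevenly filled e_g set; the Jahn–Teller theorem predicts a tetragonal distortion (typically axial elongation) to lift the degeneracy.
[RuCl(OH)5]^4-: Each chloride is −1; each hydroxide is −1; balancing the −4 overall charge requires Ru(II). Ru sits in group 8, so the d-electron count is 8 − 2 = 6. A 4d ion has a large Δₒ and is invariably low-spin. The d⁶ configuration leaves the e_g set evenly filled (or empty) — no strong Jahn–Teller driving force.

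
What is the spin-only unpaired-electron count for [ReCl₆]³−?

2

Each chloride is −1; balancing the −3 overall charge requires Re(III).
Group 7 minus oxidation state 3 gives a d⁴ configuration.
The spin state decides the count: a 5d ion has a large Δₒ and is invariably low-spin.
An octahedral low-spin d⁴ ion is t₂g⁴e_g⁰, giving 2 unpaired electrons.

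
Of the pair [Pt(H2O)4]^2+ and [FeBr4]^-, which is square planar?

For [Pt(H2O)4]^2+: Ligand charges: water is neutral. With an overall charge of +2 the platinum centre must be in the +2 oxidation state. Group 10 minus oxidation state 2 gives a d⁸ configuration. A 5d d⁸ ion has a large crystal-field splitting; square planar leaves the high-energy d_{x²−y²} orbital empty and maximises CFSE. → square planar.
For [FeBr4]^-: Each bromide is −1; balancing the −1 overall charge requires Fe(III). Iron is a group-8 element; Fe(III) is therefore d⁵. A high-spin d⁵ ion has zero CFSE in either geometry, so four ligands adopt the sterically favoured tetrahedral geometry. → tetrahedral.

[Pt(H2O)4]^2+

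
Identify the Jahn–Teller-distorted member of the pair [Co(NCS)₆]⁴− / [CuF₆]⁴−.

[CuF₆]⁴−

[Co(NCS)₆]⁴−: Summing ligand charges against the −4 overall charge gives an oxidation state of +2 for cobalt. Cobalt is a group-9 element; Co(II) is therefore d⁷. Isothiocyanate is a weak-field ligand for a first-row metal, so the complex is high-spin. The d⁷ configuration leaves the e_g set evenly filled (or empty) — no strong Jahn–Teller driving force.
[CuF₆]⁴−: Each fluoride is −1; balancing the −4 overall charge requires Cu(II). Copper is a group-11 element; Cu(II) is therefore d⁹. The t₂g⁶e_g³ configuration has an unevenly filled e_g set; the Jahn–Teller theorem predicts a tetragonal distortion (typically axial elongation) to lift the degeneracy.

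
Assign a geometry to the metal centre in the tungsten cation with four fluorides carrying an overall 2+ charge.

tetrahedral

Each fluoride is −1; balancing the +2 overall charge requires W(VI).
W sits in group 6, so the d-electron count is 6 − 6 = 0.
Coordination number: 4.
A d⁰ ion has no crystal-field stabilisation preference between square planar and tetrahedral, so four ligands adopt the sterically favoured tetrahedral geometry.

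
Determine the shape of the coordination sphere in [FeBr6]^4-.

octahedral

Ligand charges: each bromide is −1. With an overall charge of −4 the iron centre must be in the +2 oxidation state.
Fe sits in group 8, so the d-electron count is 8 − 2 = 6.
Coordination number: 6.
Six donors around a single metal centre give an octahedral coordination sphere.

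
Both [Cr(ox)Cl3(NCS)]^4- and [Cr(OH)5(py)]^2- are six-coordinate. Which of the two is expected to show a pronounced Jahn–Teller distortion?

[Cr(ox)Cl3(NCS)]^4-

[Cr(ox)Cl3(NCS)]^4-: Ligand charges: each oxalate is −2; each chloride is −1; each isothiocyanate is −1. With an overall charge of −4 the chromium centre must be in the +2 oxidation state. Chromium is a group-6 element; Cr(II) is therefore d⁴. Chloride, isothiocyanate, and oxalate are weak-field ligands for a first-row metal, so the complex is high-spin. The t₂g³e_g¹ (high-spin) configuration has an unevenly filled e_g set; the Jahn–Teller theorem predicts a tetragonal distortion (typically axial elongation) to lift the degeneracy.
[Cr(OH)5(py)]^2-: Summing ligand charges against the −2 overall charge gives an oxidation state of +3 for chromium. Cr sits in group 6, so the d-electron count is 6 − 3 = 3. The d³ configuration leaves the e_g set evenly filled (or empty) — no strong Jahn–Teller driving force.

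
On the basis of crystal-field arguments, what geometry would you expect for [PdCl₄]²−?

Each chloride is −1; balancing the −2 overall charge requires Pd(II).
Pd sits in group 10, so the d-electron count is 10 − 2 = 8.
With 4 monodentate ligands the coordination number is 4.
A 4d d⁸ ion has a large crystal-field splitting; square planar leaves the high-energy d_{x²−y²} orbital empty and maximises CFSE.

square planar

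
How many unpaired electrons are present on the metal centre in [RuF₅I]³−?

1

Each fluoride is −1; each iodide is −1; balancing the −3 overall charge requires Ru(III).
Ru sits in group 8, so the d-electron count is 8 − 3 = 5.
The spin state decides the count: a 4d ion has a large Δₒ and is invariably low-spin.
An octahedral low-spin d⁵ ion is t₂g⁵e_g⁰, giving 1 unpaired electron.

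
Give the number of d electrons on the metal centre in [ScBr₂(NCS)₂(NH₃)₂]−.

Ligand charges: each bromide is −1; each isothiocyanate is −1; ammonia is neutral. With an overall charge of −1 the scandium centre must be in the +3 oxidation state.
Group 3 minus oxidation state 3 gives a d⁰ configuration.

d⁰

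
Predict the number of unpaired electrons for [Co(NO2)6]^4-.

1 unpaired electron

Ligand charges: each nitro (N-bound nitrite) is −1. With an overall charge of −4 the cobalt centre must be in the +2 oxidation state.
Cobalt is a group-9 element; Co(II) is therefore d⁷.
The spin state decides the count: Nitro (N-bound nitrite) is a strong-field ligand (high in the spectrochemical series) for a first-row metal, so the complex is low-spin.
An octahedral low-spin d⁷ ion is t₂g⁶e_g¹, giving 1 unpaired electron.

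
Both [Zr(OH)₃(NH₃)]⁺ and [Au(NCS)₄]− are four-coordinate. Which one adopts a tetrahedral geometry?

For [Zr(OH)₃(NH₃)]⁺: Summing ligand charges against the +1 overall charge gives an oxidation state of +4 for zirconium. Zirconium is a group-4 element; Zr(IV) is therefore d⁰. A d⁰ ion has no crystal-field stabilisation preference between square planar and tetrahedral, so four ligands adopt the sterically favoured tetrahedral geometry. → tetrahedral.
For [Au(NCS)₄]−: Ligand charges: each isothiocyanate is −1. With an overall charge of −1 the gold centre must be in the +3 oxidation state. Au sits in group 11, so the d-electron count is 11 − 3 = 8. A 5d d⁸ ion has a large crystal-field splitting; square planar leaves the high-energy d_{x²−y²} orbital empty and maximises CFSE. → square planar.

[Zr(OH)₃(NH₃)]⁺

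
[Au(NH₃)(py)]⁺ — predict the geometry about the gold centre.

Summing ligand charges against the +1 overall charge gives an oxidation state of +1 for gold.
Group 11 minus oxidation state 1 gives a d¹⁰ configuration.
With 2 monodentate ligands the coordination number is 2.
A d¹⁰ ion with only two ligands adopts a linear arrangement (sp hybridisation; no CFSE preference).

linear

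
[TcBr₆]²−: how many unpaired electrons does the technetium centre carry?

Each bromide is −1; balancing the −2 overall charge requires Tc(IV).
Technetium is a group-7 element; Tc(IV) is therefore d³.
In an octahedral field the d³ configuration is t₂g³e_g⁰ (only one arrangement possible), giving 3 unpaired electrons.

3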